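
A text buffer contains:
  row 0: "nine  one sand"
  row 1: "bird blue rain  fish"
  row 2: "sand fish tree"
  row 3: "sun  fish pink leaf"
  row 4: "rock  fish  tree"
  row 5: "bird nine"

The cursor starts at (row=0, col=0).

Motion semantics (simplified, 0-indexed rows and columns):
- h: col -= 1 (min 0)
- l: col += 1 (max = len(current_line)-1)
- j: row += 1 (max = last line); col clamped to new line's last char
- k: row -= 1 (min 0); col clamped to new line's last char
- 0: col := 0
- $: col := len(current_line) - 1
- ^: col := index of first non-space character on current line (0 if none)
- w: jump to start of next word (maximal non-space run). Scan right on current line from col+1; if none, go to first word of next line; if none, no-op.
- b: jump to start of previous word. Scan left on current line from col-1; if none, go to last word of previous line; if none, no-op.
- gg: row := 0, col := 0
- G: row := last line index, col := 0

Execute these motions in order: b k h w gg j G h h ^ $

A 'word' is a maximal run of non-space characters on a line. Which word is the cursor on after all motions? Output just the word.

Answer: nine

Derivation:
After 1 (b): row=0 col=0 char='n'
After 2 (k): row=0 col=0 char='n'
After 3 (h): row=0 col=0 char='n'
After 4 (w): row=0 col=6 char='o'
After 5 (gg): row=0 col=0 char='n'
After 6 (j): row=1 col=0 char='b'
After 7 (G): row=5 col=0 char='b'
After 8 (h): row=5 col=0 char='b'
After 9 (h): row=5 col=0 char='b'
After 10 (^): row=5 col=0 char='b'
After 11 ($): row=5 col=8 char='e'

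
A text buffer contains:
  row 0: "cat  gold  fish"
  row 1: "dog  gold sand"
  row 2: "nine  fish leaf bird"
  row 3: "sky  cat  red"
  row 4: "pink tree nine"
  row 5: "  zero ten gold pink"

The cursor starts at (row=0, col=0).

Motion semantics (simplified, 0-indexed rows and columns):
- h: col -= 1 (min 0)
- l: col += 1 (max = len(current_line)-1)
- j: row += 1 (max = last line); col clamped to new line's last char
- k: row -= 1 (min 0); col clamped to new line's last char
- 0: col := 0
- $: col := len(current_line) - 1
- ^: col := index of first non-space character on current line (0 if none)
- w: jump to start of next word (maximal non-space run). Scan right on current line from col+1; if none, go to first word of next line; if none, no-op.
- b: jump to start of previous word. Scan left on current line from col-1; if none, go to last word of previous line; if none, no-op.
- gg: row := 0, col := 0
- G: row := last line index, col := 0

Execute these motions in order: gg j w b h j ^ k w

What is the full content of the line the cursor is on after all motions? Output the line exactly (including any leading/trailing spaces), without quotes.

After 1 (gg): row=0 col=0 char='c'
After 2 (j): row=1 col=0 char='d'
After 3 (w): row=1 col=5 char='g'
After 4 (b): row=1 col=0 char='d'
After 5 (h): row=1 col=0 char='d'
After 6 (j): row=2 col=0 char='n'
After 7 (^): row=2 col=0 char='n'
After 8 (k): row=1 col=0 char='d'
After 9 (w): row=1 col=5 char='g'

Answer: dog  gold sand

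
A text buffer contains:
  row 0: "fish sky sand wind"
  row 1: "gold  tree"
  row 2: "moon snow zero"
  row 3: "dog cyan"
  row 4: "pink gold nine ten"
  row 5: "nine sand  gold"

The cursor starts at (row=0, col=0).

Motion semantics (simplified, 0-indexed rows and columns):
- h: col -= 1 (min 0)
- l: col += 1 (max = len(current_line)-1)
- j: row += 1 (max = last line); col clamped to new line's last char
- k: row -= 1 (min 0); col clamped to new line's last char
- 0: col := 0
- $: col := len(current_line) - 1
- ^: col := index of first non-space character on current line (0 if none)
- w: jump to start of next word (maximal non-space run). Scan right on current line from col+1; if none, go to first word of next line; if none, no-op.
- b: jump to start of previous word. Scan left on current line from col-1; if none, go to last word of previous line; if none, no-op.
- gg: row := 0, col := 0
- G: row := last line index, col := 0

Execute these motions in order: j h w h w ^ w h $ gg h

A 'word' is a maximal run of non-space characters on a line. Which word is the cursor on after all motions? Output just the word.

After 1 (j): row=1 col=0 char='g'
After 2 (h): row=1 col=0 char='g'
After 3 (w): row=1 col=6 char='t'
After 4 (h): row=1 col=5 char='_'
After 5 (w): row=1 col=6 char='t'
After 6 (^): row=1 col=0 char='g'
After 7 (w): row=1 col=6 char='t'
After 8 (h): row=1 col=5 char='_'
After 9 ($): row=1 col=9 char='e'
After 10 (gg): row=0 col=0 char='f'
After 11 (h): row=0 col=0 char='f'

Answer: fish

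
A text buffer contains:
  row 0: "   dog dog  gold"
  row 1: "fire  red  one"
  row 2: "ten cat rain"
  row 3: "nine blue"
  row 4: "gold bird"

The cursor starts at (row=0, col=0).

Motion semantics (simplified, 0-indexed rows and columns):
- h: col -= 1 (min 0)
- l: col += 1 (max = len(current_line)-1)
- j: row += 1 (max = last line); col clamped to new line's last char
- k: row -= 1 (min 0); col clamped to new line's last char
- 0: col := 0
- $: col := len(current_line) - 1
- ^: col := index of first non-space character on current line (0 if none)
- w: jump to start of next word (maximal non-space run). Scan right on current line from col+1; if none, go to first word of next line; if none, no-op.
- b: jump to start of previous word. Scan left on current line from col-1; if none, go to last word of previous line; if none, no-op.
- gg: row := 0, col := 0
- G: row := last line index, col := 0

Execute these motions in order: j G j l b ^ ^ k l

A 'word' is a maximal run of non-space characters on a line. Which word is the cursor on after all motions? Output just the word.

After 1 (j): row=1 col=0 char='f'
After 2 (G): row=4 col=0 char='g'
After 3 (j): row=4 col=0 char='g'
After 4 (l): row=4 col=1 char='o'
After 5 (b): row=4 col=0 char='g'
After 6 (^): row=4 col=0 char='g'
After 7 (^): row=4 col=0 char='g'
After 8 (k): row=3 col=0 char='n'
After 9 (l): row=3 col=1 char='i'

Answer: nine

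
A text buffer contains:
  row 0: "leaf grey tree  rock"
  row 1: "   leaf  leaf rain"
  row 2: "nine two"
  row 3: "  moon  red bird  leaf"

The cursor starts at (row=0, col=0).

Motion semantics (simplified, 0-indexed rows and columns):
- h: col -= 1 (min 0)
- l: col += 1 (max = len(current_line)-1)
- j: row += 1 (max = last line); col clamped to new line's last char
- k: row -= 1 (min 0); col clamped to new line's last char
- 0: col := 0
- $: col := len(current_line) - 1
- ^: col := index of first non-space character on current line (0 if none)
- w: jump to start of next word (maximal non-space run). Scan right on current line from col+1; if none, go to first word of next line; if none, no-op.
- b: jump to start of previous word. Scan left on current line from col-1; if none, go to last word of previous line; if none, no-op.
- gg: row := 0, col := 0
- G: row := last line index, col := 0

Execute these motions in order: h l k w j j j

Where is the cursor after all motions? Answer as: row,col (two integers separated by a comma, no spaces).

Answer: 3,5

Derivation:
After 1 (h): row=0 col=0 char='l'
After 2 (l): row=0 col=1 char='e'
After 3 (k): row=0 col=1 char='e'
After 4 (w): row=0 col=5 char='g'
After 5 (j): row=1 col=5 char='a'
After 6 (j): row=2 col=5 char='t'
After 7 (j): row=3 col=5 char='n'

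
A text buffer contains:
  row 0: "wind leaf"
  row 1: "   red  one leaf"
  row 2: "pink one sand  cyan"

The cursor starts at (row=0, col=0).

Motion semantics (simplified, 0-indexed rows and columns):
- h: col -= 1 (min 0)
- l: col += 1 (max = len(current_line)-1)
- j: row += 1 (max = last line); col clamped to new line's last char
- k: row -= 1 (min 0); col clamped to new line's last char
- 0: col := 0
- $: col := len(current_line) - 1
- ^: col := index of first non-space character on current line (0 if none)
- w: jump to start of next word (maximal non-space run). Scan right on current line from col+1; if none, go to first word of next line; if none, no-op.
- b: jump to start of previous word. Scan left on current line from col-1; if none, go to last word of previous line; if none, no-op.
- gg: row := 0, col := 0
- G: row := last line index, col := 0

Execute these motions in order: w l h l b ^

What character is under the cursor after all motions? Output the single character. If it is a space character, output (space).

Answer: w

Derivation:
After 1 (w): row=0 col=5 char='l'
After 2 (l): row=0 col=6 char='e'
After 3 (h): row=0 col=5 char='l'
After 4 (l): row=0 col=6 char='e'
After 5 (b): row=0 col=5 char='l'
After 6 (^): row=0 col=0 char='w'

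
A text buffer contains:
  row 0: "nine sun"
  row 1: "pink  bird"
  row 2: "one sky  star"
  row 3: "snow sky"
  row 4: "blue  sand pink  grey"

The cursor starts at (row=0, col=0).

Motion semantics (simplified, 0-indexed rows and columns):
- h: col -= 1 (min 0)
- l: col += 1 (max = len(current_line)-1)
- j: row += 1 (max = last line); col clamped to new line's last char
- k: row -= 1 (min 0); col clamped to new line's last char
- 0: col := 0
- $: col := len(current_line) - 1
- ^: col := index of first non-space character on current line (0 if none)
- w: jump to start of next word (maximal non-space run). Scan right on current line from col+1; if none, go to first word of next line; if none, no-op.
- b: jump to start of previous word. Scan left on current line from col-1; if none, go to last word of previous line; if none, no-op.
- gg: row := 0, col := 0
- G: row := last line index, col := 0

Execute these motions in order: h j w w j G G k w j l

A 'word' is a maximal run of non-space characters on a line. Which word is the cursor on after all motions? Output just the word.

After 1 (h): row=0 col=0 char='n'
After 2 (j): row=1 col=0 char='p'
After 3 (w): row=1 col=6 char='b'
After 4 (w): row=2 col=0 char='o'
After 5 (j): row=3 col=0 char='s'
After 6 (G): row=4 col=0 char='b'
After 7 (G): row=4 col=0 char='b'
After 8 (k): row=3 col=0 char='s'
After 9 (w): row=3 col=5 char='s'
After 10 (j): row=4 col=5 char='_'
After 11 (l): row=4 col=6 char='s'

Answer: sand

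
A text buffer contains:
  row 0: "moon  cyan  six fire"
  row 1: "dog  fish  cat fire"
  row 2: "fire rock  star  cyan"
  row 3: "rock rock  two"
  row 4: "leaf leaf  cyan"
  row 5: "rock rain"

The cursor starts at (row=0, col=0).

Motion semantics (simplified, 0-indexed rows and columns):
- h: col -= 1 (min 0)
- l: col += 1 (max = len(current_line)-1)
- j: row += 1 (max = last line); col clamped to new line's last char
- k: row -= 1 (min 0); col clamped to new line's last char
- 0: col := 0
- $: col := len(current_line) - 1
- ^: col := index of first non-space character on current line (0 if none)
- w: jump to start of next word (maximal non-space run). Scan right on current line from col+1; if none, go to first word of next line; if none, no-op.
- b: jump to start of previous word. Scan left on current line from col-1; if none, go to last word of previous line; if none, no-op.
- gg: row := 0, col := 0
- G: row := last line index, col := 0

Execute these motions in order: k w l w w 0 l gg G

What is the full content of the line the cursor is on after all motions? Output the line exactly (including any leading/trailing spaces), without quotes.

After 1 (k): row=0 col=0 char='m'
After 2 (w): row=0 col=6 char='c'
After 3 (l): row=0 col=7 char='y'
After 4 (w): row=0 col=12 char='s'
After 5 (w): row=0 col=16 char='f'
After 6 (0): row=0 col=0 char='m'
After 7 (l): row=0 col=1 char='o'
After 8 (gg): row=0 col=0 char='m'
After 9 (G): row=5 col=0 char='r'

Answer: rock rain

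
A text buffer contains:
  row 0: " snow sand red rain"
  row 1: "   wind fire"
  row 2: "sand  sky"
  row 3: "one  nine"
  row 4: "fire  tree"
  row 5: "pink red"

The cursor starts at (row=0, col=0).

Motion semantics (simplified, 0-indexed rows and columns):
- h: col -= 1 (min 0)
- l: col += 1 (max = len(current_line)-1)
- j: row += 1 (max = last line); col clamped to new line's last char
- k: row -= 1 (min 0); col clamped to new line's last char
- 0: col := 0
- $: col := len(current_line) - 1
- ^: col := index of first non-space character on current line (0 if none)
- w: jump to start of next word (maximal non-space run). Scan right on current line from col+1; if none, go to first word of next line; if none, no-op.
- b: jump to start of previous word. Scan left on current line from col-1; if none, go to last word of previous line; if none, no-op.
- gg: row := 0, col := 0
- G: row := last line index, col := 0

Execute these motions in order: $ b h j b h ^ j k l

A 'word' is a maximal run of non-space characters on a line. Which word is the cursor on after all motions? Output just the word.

Answer: wind

Derivation:
After 1 ($): row=0 col=18 char='n'
After 2 (b): row=0 col=15 char='r'
After 3 (h): row=0 col=14 char='_'
After 4 (j): row=1 col=11 char='e'
After 5 (b): row=1 col=8 char='f'
After 6 (h): row=1 col=7 char='_'
After 7 (^): row=1 col=3 char='w'
After 8 (j): row=2 col=3 char='d'
After 9 (k): row=1 col=3 char='w'
After 10 (l): row=1 col=4 char='i'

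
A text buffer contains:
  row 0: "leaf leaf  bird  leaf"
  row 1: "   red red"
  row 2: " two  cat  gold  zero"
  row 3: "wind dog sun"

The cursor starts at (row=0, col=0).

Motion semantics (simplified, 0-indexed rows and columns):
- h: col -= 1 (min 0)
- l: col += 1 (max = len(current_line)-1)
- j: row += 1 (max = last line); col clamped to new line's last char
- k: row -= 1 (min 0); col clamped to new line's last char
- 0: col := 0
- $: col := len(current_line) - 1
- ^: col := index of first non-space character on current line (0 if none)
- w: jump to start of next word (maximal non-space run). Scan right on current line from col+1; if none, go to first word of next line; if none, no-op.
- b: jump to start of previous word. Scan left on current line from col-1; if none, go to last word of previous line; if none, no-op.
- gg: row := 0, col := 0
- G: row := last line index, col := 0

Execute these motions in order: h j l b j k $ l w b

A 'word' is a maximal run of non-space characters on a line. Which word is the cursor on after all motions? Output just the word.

Answer: leaf

Derivation:
After 1 (h): row=0 col=0 char='l'
After 2 (j): row=1 col=0 char='_'
After 3 (l): row=1 col=1 char='_'
After 4 (b): row=0 col=17 char='l'
After 5 (j): row=1 col=9 char='d'
After 6 (k): row=0 col=9 char='_'
After 7 ($): row=0 col=20 char='f'
After 8 (l): row=0 col=20 char='f'
After 9 (w): row=1 col=3 char='r'
After 10 (b): row=0 col=17 char='l'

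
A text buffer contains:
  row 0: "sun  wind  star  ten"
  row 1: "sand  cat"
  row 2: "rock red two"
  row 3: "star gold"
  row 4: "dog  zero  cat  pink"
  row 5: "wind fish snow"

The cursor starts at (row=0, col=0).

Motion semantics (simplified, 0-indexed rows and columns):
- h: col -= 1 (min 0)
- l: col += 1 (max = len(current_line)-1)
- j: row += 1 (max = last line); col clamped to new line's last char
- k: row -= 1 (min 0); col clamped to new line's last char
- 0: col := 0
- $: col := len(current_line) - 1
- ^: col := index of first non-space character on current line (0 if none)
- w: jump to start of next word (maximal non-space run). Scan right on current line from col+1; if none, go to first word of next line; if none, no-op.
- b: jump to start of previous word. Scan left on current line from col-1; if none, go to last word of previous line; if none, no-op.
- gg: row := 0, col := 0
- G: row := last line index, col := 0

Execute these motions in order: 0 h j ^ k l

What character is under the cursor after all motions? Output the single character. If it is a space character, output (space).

Answer: u

Derivation:
After 1 (0): row=0 col=0 char='s'
After 2 (h): row=0 col=0 char='s'
After 3 (j): row=1 col=0 char='s'
After 4 (^): row=1 col=0 char='s'
After 5 (k): row=0 col=0 char='s'
After 6 (l): row=0 col=1 char='u'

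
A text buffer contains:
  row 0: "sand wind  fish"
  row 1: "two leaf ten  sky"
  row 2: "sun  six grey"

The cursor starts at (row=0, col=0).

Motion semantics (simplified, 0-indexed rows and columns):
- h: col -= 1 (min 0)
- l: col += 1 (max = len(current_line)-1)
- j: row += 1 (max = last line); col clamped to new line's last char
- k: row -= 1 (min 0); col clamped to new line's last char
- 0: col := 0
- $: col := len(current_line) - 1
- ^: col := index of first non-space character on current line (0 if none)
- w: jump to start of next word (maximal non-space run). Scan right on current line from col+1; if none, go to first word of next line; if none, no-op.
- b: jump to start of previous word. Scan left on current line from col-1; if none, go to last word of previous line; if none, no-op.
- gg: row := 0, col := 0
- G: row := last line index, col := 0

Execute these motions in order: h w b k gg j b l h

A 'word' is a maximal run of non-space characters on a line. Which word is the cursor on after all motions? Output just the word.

Answer: fish

Derivation:
After 1 (h): row=0 col=0 char='s'
After 2 (w): row=0 col=5 char='w'
After 3 (b): row=0 col=0 char='s'
After 4 (k): row=0 col=0 char='s'
After 5 (gg): row=0 col=0 char='s'
After 6 (j): row=1 col=0 char='t'
After 7 (b): row=0 col=11 char='f'
After 8 (l): row=0 col=12 char='i'
After 9 (h): row=0 col=11 char='f'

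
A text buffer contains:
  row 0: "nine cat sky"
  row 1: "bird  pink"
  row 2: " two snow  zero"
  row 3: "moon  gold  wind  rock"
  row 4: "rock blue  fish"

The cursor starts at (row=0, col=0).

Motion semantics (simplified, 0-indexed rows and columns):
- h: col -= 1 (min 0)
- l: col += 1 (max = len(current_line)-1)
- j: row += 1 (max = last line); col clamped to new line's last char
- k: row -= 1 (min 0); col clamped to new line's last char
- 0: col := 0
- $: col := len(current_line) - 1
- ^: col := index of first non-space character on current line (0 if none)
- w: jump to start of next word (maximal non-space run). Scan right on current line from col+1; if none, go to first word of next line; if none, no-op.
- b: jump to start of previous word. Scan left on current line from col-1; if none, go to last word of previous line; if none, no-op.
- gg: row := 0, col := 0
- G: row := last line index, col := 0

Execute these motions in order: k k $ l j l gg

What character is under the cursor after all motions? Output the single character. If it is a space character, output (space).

Answer: n

Derivation:
After 1 (k): row=0 col=0 char='n'
After 2 (k): row=0 col=0 char='n'
After 3 ($): row=0 col=11 char='y'
After 4 (l): row=0 col=11 char='y'
After 5 (j): row=1 col=9 char='k'
After 6 (l): row=1 col=9 char='k'
After 7 (gg): row=0 col=0 char='n'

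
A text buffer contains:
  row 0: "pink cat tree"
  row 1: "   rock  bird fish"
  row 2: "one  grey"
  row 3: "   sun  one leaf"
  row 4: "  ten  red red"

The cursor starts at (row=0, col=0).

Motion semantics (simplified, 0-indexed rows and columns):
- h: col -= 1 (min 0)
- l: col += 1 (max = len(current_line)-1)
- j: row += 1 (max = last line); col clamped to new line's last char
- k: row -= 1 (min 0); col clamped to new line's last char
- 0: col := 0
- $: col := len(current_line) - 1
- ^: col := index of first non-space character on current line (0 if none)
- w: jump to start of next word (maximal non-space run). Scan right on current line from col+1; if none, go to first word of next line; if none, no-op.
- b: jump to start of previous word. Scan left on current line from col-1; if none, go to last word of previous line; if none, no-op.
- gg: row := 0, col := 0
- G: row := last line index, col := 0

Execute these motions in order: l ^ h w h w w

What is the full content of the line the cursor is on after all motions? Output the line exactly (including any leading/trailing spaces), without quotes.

Answer: pink cat tree

Derivation:
After 1 (l): row=0 col=1 char='i'
After 2 (^): row=0 col=0 char='p'
After 3 (h): row=0 col=0 char='p'
After 4 (w): row=0 col=5 char='c'
After 5 (h): row=0 col=4 char='_'
After 6 (w): row=0 col=5 char='c'
After 7 (w): row=0 col=9 char='t'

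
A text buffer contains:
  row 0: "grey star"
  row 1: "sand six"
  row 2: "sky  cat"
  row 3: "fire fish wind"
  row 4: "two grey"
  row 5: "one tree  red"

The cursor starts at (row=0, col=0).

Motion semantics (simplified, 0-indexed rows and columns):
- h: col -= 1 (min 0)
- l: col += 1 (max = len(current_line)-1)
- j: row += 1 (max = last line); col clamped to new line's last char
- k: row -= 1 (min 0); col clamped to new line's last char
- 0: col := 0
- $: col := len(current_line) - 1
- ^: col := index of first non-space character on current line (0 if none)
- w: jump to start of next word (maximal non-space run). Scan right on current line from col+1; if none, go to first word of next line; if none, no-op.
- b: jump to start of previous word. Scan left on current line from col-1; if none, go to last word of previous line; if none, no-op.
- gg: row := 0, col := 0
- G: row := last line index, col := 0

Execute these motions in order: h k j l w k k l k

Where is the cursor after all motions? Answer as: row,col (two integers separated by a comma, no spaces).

Answer: 0,6

Derivation:
After 1 (h): row=0 col=0 char='g'
After 2 (k): row=0 col=0 char='g'
After 3 (j): row=1 col=0 char='s'
After 4 (l): row=1 col=1 char='a'
After 5 (w): row=1 col=5 char='s'
After 6 (k): row=0 col=5 char='s'
After 7 (k): row=0 col=5 char='s'
After 8 (l): row=0 col=6 char='t'
After 9 (k): row=0 col=6 char='t'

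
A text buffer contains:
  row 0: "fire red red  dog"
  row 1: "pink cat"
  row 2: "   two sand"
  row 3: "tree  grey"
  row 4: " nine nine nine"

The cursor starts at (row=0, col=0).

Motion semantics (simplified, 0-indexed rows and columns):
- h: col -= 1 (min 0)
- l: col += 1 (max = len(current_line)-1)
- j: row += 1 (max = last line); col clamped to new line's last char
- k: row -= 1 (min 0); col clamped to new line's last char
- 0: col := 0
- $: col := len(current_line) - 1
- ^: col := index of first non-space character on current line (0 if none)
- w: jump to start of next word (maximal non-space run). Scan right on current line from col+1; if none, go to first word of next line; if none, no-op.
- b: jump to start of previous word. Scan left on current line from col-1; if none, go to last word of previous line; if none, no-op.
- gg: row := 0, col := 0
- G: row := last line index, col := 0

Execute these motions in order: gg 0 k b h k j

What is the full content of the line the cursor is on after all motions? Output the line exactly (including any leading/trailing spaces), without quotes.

Answer: pink cat

Derivation:
After 1 (gg): row=0 col=0 char='f'
After 2 (0): row=0 col=0 char='f'
After 3 (k): row=0 col=0 char='f'
After 4 (b): row=0 col=0 char='f'
After 5 (h): row=0 col=0 char='f'
After 6 (k): row=0 col=0 char='f'
After 7 (j): row=1 col=0 char='p'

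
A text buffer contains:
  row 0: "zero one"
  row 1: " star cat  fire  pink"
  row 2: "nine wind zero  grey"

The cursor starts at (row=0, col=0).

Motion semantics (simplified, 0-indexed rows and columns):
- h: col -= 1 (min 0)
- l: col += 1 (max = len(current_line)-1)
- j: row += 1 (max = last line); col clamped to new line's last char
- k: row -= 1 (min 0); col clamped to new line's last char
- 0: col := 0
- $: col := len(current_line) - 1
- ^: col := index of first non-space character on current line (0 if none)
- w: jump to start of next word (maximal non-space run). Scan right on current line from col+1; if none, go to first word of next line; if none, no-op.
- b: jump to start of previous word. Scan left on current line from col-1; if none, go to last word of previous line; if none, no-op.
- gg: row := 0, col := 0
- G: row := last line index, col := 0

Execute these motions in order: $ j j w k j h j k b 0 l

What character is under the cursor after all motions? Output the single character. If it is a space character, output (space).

After 1 ($): row=0 col=7 char='e'
After 2 (j): row=1 col=7 char='a'
After 3 (j): row=2 col=7 char='n'
After 4 (w): row=2 col=10 char='z'
After 5 (k): row=1 col=10 char='_'
After 6 (j): row=2 col=10 char='z'
After 7 (h): row=2 col=9 char='_'
After 8 (j): row=2 col=9 char='_'
After 9 (k): row=1 col=9 char='_'
After 10 (b): row=1 col=6 char='c'
After 11 (0): row=1 col=0 char='_'
After 12 (l): row=1 col=1 char='s'

Answer: s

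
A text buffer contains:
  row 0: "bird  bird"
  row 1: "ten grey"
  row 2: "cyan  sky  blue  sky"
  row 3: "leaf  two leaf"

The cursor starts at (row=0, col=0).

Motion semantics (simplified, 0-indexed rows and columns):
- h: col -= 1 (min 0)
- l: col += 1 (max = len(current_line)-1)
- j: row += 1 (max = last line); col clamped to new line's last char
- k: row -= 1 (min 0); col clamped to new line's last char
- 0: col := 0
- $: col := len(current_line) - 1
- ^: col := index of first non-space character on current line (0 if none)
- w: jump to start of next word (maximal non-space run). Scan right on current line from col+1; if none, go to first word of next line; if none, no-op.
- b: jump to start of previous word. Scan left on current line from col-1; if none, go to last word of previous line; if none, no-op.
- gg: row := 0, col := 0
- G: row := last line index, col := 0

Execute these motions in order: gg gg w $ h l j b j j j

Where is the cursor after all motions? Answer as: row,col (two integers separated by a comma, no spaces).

Answer: 3,4

Derivation:
After 1 (gg): row=0 col=0 char='b'
After 2 (gg): row=0 col=0 char='b'
After 3 (w): row=0 col=6 char='b'
After 4 ($): row=0 col=9 char='d'
After 5 (h): row=0 col=8 char='r'
After 6 (l): row=0 col=9 char='d'
After 7 (j): row=1 col=7 char='y'
After 8 (b): row=1 col=4 char='g'
After 9 (j): row=2 col=4 char='_'
After 10 (j): row=3 col=4 char='_'
After 11 (j): row=3 col=4 char='_'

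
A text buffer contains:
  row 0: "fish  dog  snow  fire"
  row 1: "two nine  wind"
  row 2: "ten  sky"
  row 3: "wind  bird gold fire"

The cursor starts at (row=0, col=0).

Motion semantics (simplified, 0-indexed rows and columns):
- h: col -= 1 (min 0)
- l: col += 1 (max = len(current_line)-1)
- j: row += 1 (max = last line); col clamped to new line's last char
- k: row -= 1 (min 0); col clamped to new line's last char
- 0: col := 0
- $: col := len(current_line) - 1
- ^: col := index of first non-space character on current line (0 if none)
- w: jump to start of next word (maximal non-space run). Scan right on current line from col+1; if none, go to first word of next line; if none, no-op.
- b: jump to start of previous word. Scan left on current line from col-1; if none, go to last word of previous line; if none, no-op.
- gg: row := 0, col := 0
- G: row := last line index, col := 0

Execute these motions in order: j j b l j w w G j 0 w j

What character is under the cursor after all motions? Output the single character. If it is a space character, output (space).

Answer: b

Derivation:
After 1 (j): row=1 col=0 char='t'
After 2 (j): row=2 col=0 char='t'
After 3 (b): row=1 col=10 char='w'
After 4 (l): row=1 col=11 char='i'
After 5 (j): row=2 col=7 char='y'
After 6 (w): row=3 col=0 char='w'
After 7 (w): row=3 col=6 char='b'
After 8 (G): row=3 col=0 char='w'
After 9 (j): row=3 col=0 char='w'
After 10 (0): row=3 col=0 char='w'
After 11 (w): row=3 col=6 char='b'
After 12 (j): row=3 col=6 char='b'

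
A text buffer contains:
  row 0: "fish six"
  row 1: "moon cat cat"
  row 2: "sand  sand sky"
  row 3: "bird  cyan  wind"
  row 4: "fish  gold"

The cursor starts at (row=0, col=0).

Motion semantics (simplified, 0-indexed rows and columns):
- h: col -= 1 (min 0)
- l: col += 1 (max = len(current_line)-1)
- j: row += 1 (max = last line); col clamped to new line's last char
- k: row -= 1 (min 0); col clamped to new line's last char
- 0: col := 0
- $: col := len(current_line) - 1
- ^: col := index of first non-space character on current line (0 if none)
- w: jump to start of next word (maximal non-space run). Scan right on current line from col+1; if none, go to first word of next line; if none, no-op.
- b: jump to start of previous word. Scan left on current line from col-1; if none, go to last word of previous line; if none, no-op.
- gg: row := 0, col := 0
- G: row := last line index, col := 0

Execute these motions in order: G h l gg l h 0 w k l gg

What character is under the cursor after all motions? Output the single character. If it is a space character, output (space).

After 1 (G): row=4 col=0 char='f'
After 2 (h): row=4 col=0 char='f'
After 3 (l): row=4 col=1 char='i'
After 4 (gg): row=0 col=0 char='f'
After 5 (l): row=0 col=1 char='i'
After 6 (h): row=0 col=0 char='f'
After 7 (0): row=0 col=0 char='f'
After 8 (w): row=0 col=5 char='s'
After 9 (k): row=0 col=5 char='s'
After 10 (l): row=0 col=6 char='i'
After 11 (gg): row=0 col=0 char='f'

Answer: f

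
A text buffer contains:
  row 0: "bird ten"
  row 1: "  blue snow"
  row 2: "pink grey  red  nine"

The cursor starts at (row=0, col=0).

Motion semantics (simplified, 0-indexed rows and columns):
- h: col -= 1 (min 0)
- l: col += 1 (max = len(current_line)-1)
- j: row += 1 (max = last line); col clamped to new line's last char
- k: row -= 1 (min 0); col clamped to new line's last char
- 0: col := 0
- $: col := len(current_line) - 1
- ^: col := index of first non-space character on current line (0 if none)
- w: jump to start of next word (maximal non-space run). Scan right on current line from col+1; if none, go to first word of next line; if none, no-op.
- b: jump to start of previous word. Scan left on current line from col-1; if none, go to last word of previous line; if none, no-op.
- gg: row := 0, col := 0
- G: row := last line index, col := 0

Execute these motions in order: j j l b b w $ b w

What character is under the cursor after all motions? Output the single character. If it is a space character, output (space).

Answer: n

Derivation:
After 1 (j): row=1 col=0 char='_'
After 2 (j): row=2 col=0 char='p'
After 3 (l): row=2 col=1 char='i'
After 4 (b): row=2 col=0 char='p'
After 5 (b): row=1 col=7 char='s'
After 6 (w): row=2 col=0 char='p'
After 7 ($): row=2 col=19 char='e'
After 8 (b): row=2 col=16 char='n'
After 9 (w): row=2 col=16 char='n'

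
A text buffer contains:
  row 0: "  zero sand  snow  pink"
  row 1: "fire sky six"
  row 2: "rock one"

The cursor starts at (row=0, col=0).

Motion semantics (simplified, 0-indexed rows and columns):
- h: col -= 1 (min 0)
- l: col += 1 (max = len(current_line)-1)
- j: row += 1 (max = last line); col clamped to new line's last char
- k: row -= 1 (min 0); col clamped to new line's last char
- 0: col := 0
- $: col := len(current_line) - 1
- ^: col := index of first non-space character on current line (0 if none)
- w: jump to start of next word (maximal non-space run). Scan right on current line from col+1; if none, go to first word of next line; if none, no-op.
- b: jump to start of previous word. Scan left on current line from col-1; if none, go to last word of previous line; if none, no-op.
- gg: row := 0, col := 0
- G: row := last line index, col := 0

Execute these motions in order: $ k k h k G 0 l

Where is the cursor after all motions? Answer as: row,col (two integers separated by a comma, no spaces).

Answer: 2,1

Derivation:
After 1 ($): row=0 col=22 char='k'
After 2 (k): row=0 col=22 char='k'
After 3 (k): row=0 col=22 char='k'
After 4 (h): row=0 col=21 char='n'
After 5 (k): row=0 col=21 char='n'
After 6 (G): row=2 col=0 char='r'
After 7 (0): row=2 col=0 char='r'
After 8 (l): row=2 col=1 char='o'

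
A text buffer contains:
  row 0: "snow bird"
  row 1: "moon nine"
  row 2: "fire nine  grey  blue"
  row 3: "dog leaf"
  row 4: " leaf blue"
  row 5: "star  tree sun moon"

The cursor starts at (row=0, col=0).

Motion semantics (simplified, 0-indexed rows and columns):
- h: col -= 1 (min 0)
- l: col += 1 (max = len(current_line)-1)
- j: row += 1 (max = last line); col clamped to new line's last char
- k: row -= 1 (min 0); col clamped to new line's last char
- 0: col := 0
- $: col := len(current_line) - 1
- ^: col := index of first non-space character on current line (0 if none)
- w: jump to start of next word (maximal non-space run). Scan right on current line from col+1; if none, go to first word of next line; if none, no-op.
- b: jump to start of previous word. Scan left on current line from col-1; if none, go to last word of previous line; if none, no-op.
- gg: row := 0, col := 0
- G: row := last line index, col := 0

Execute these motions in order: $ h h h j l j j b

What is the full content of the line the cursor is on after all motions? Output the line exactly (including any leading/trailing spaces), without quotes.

Answer: dog leaf

Derivation:
After 1 ($): row=0 col=8 char='d'
After 2 (h): row=0 col=7 char='r'
After 3 (h): row=0 col=6 char='i'
After 4 (h): row=0 col=5 char='b'
After 5 (j): row=1 col=5 char='n'
After 6 (l): row=1 col=6 char='i'
After 7 (j): row=2 col=6 char='i'
After 8 (j): row=3 col=6 char='a'
After 9 (b): row=3 col=4 char='l'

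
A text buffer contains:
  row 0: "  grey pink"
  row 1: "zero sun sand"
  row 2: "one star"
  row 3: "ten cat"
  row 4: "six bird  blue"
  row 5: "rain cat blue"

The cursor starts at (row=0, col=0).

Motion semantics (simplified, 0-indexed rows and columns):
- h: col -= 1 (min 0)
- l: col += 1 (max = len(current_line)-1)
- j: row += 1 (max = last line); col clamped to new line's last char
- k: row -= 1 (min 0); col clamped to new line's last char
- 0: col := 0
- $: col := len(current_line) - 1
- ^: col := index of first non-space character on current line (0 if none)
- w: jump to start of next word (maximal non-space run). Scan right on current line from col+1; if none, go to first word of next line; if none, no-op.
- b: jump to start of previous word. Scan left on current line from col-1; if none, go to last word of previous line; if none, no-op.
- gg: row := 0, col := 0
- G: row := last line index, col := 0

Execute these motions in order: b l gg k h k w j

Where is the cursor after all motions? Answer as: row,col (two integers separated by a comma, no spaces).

Answer: 1,2

Derivation:
After 1 (b): row=0 col=0 char='_'
After 2 (l): row=0 col=1 char='_'
After 3 (gg): row=0 col=0 char='_'
After 4 (k): row=0 col=0 char='_'
After 5 (h): row=0 col=0 char='_'
After 6 (k): row=0 col=0 char='_'
After 7 (w): row=0 col=2 char='g'
After 8 (j): row=1 col=2 char='r'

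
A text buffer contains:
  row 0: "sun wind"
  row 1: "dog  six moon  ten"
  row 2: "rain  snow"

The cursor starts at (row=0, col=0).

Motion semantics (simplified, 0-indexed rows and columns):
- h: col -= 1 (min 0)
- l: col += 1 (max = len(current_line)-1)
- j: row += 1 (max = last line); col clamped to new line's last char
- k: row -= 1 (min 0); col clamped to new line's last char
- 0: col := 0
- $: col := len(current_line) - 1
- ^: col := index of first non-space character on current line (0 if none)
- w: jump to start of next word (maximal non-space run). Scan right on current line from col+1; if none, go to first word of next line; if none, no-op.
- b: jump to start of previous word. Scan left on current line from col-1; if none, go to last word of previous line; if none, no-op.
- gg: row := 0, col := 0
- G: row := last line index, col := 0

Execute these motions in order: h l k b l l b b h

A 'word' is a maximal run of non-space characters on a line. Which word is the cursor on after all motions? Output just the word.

Answer: sun

Derivation:
After 1 (h): row=0 col=0 char='s'
After 2 (l): row=0 col=1 char='u'
After 3 (k): row=0 col=1 char='u'
After 4 (b): row=0 col=0 char='s'
After 5 (l): row=0 col=1 char='u'
After 6 (l): row=0 col=2 char='n'
After 7 (b): row=0 col=0 char='s'
After 8 (b): row=0 col=0 char='s'
After 9 (h): row=0 col=0 char='s'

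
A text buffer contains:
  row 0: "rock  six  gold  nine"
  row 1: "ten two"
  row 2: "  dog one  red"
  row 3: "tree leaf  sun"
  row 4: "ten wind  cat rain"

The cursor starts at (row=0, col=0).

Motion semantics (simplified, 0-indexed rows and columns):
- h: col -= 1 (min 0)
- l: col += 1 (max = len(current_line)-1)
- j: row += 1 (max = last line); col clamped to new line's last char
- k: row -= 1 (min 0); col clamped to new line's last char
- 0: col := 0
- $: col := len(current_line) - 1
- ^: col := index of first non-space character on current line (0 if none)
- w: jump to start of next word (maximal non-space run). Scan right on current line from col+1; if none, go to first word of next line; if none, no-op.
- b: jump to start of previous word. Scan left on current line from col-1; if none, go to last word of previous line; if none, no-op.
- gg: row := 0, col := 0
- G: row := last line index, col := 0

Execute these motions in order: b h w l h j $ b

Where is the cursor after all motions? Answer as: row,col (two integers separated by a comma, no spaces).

Answer: 1,4

Derivation:
After 1 (b): row=0 col=0 char='r'
After 2 (h): row=0 col=0 char='r'
After 3 (w): row=0 col=6 char='s'
After 4 (l): row=0 col=7 char='i'
After 5 (h): row=0 col=6 char='s'
After 6 (j): row=1 col=6 char='o'
After 7 ($): row=1 col=6 char='o'
After 8 (b): row=1 col=4 char='t'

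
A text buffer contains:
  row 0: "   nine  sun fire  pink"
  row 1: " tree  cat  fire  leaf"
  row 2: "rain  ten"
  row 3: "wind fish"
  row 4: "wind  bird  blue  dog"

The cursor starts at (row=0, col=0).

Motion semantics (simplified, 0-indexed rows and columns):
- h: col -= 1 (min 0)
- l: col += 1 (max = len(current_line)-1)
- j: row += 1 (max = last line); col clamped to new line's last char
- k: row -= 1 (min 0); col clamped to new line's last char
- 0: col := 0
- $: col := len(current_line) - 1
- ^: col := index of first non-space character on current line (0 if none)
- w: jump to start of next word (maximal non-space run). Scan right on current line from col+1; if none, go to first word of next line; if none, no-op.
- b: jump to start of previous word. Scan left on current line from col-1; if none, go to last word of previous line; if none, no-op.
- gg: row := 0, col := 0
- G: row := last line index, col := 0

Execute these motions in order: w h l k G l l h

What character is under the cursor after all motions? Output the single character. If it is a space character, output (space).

After 1 (w): row=0 col=3 char='n'
After 2 (h): row=0 col=2 char='_'
After 3 (l): row=0 col=3 char='n'
After 4 (k): row=0 col=3 char='n'
After 5 (G): row=4 col=0 char='w'
After 6 (l): row=4 col=1 char='i'
After 7 (l): row=4 col=2 char='n'
After 8 (h): row=4 col=1 char='i'

Answer: i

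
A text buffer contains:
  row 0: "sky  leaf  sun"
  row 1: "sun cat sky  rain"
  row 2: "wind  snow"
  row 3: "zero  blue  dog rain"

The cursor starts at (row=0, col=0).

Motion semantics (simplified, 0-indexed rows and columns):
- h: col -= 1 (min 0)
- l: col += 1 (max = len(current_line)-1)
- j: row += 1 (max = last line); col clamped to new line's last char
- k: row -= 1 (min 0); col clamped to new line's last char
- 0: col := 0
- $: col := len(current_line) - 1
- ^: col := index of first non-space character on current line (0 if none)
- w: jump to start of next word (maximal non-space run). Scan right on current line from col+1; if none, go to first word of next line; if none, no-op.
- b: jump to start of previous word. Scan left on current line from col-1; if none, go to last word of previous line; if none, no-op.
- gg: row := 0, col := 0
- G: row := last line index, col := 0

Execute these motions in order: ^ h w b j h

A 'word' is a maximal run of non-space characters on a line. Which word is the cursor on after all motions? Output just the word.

After 1 (^): row=0 col=0 char='s'
After 2 (h): row=0 col=0 char='s'
After 3 (w): row=0 col=5 char='l'
After 4 (b): row=0 col=0 char='s'
After 5 (j): row=1 col=0 char='s'
After 6 (h): row=1 col=0 char='s'

Answer: sun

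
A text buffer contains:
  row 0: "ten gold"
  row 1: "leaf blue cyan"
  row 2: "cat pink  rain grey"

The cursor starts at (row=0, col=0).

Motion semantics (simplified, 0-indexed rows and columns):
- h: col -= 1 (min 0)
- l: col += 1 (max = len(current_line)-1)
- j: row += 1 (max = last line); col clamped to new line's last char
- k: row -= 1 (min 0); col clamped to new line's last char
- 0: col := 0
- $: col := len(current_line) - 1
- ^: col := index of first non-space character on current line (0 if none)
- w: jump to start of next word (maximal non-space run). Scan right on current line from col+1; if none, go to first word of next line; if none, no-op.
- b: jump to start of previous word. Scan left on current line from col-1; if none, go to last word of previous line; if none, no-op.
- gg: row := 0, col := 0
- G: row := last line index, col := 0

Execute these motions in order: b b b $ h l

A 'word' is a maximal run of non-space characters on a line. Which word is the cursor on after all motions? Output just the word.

Answer: gold

Derivation:
After 1 (b): row=0 col=0 char='t'
After 2 (b): row=0 col=0 char='t'
After 3 (b): row=0 col=0 char='t'
After 4 ($): row=0 col=7 char='d'
After 5 (h): row=0 col=6 char='l'
After 6 (l): row=0 col=7 char='d'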